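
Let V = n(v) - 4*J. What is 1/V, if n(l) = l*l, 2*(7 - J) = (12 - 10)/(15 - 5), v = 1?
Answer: -5/133 ≈ -0.037594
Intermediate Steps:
J = 69/10 (J = 7 - (12 - 10)/(2*(15 - 5)) = 7 - 1/10 = 7 - ½*⅕ = 7 - ⅒ = 69/10 ≈ 6.9000)
n(l) = l²
V = -133/5 (V = 1² - 4*69/10 = 1 - 138/5 = -133/5 ≈ -26.600)
1/V = 1/(-133/5) = -5/133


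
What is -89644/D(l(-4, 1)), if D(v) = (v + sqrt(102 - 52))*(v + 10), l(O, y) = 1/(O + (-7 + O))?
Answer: -20169900/1676101 - 1512742500*sqrt(2)/1676101 ≈ -1288.4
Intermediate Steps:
l(O, y) = 1/(-7 + 2*O)
D(v) = (10 + v)*(v + 5*sqrt(2)) (D(v) = (v + sqrt(50))*(10 + v) = (v + 5*sqrt(2))*(10 + v) = (10 + v)*(v + 5*sqrt(2)))
-89644/D(l(-4, 1)) = -89644/((1/(-7 + 2*(-4)))**2 + 10/(-7 + 2*(-4)) + 50*sqrt(2) + 5*sqrt(2)/(-7 + 2*(-4))) = -89644/((1/(-7 - 8))**2 + 10/(-7 - 8) + 50*sqrt(2) + 5*sqrt(2)/(-7 - 8)) = -89644/((1/(-15))**2 + 10/(-15) + 50*sqrt(2) + 5*sqrt(2)/(-15)) = -89644/((-1/15)**2 + 10*(-1/15) + 50*sqrt(2) + 5*(-1/15)*sqrt(2)) = -89644/(1/225 - 2/3 + 50*sqrt(2) - sqrt(2)/3) = -89644/(-149/225 + 149*sqrt(2)/3)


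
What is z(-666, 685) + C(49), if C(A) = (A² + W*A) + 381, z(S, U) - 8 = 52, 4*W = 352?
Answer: 7154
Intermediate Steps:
W = 88 (W = (¼)*352 = 88)
z(S, U) = 60 (z(S, U) = 8 + 52 = 60)
C(A) = 381 + A² + 88*A (C(A) = (A² + 88*A) + 381 = 381 + A² + 88*A)
z(-666, 685) + C(49) = 60 + (381 + 49² + 88*49) = 60 + (381 + 2401 + 4312) = 60 + 7094 = 7154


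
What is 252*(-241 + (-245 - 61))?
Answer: -137844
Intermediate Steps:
252*(-241 + (-245 - 61)) = 252*(-241 - 306) = 252*(-547) = -137844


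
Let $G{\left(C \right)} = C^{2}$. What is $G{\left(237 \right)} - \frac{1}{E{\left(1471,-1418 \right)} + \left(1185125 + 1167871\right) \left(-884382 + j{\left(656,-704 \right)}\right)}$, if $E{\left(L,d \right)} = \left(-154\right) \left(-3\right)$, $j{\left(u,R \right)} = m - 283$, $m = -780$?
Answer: $\frac{117025221198174103}{2083448542758} \approx 56169.0$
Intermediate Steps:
$j{\left(u,R \right)} = -1063$ ($j{\left(u,R \right)} = -780 - 283 = -1063$)
$E{\left(L,d \right)} = 462$
$G{\left(237 \right)} - \frac{1}{E{\left(1471,-1418 \right)} + \left(1185125 + 1167871\right) \left(-884382 + j{\left(656,-704 \right)}\right)} = 237^{2} - \frac{1}{462 + \left(1185125 + 1167871\right) \left(-884382 - 1063\right)} = 56169 - \frac{1}{462 + 2352996 \left(-885445\right)} = 56169 - \frac{1}{462 - 2083448543220} = 56169 - \frac{1}{-2083448542758} = 56169 - - \frac{1}{2083448542758} = 56169 + \frac{1}{2083448542758} = \frac{117025221198174103}{2083448542758}$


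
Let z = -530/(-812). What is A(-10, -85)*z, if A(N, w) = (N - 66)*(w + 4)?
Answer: 815670/203 ≈ 4018.1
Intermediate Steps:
A(N, w) = (-66 + N)*(4 + w)
z = 265/406 (z = -530*(-1/812) = 265/406 ≈ 0.65271)
A(-10, -85)*z = (-264 - 66*(-85) + 4*(-10) - 10*(-85))*(265/406) = (-264 + 5610 - 40 + 850)*(265/406) = 6156*(265/406) = 815670/203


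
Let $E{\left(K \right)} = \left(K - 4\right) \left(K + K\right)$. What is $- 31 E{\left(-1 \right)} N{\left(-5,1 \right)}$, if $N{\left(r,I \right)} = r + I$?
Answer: $1240$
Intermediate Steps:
$N{\left(r,I \right)} = I + r$
$E{\left(K \right)} = 2 K \left(-4 + K\right)$ ($E{\left(K \right)} = \left(-4 + K\right) 2 K = 2 K \left(-4 + K\right)$)
$- 31 E{\left(-1 \right)} N{\left(-5,1 \right)} = - 31 \cdot 2 \left(-1\right) \left(-4 - 1\right) \left(1 - 5\right) = - 31 \cdot 2 \left(-1\right) \left(-5\right) \left(-4\right) = \left(-31\right) 10 \left(-4\right) = \left(-310\right) \left(-4\right) = 1240$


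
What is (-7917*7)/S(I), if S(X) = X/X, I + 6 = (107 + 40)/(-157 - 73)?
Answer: -55419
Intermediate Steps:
I = -1527/230 (I = -6 + (107 + 40)/(-157 - 73) = -6 + 147/(-230) = -6 + 147*(-1/230) = -6 - 147/230 = -1527/230 ≈ -6.6391)
S(X) = 1
(-7917*7)/S(I) = -7917*7/1 = -55419*1 = -55419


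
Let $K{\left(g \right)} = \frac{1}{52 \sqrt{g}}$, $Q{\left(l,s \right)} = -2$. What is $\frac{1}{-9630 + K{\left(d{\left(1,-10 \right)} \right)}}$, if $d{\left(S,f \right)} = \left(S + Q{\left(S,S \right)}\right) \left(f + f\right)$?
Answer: $- \frac{520790400}{5015211551999} - \frac{104 \sqrt{5}}{5015211551999} \approx -0.00010384$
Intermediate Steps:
$d{\left(S,f \right)} = 2 f \left(-2 + S\right)$ ($d{\left(S,f \right)} = \left(S - 2\right) \left(f + f\right) = \left(-2 + S\right) 2 f = 2 f \left(-2 + S\right)$)
$K{\left(g \right)} = \frac{1}{52 \sqrt{g}}$
$\frac{1}{-9630 + K{\left(d{\left(1,-10 \right)} \right)}} = \frac{1}{-9630 + \frac{1}{52 \cdot 2 \sqrt{5}}} = \frac{1}{-9630 + \frac{\frac{1}{10} \sqrt{5}}{52}} = \frac{1}{-9630 + \frac{\sqrt{5}}{520}}$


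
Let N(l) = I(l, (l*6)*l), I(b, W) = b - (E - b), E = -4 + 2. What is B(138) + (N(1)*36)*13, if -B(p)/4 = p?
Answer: 1320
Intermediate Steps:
E = -2
B(p) = -4*p
I(b, W) = 2 + 2*b (I(b, W) = b - (-2 - b) = b + (2 + b) = 2 + 2*b)
N(l) = 2 + 2*l
B(138) + (N(1)*36)*13 = -4*138 + ((2 + 2*1)*36)*13 = -552 + ((2 + 2)*36)*13 = -552 + (4*36)*13 = -552 + 144*13 = -552 + 1872 = 1320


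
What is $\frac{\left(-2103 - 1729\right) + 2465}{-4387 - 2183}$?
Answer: $\frac{1367}{6570} \approx 0.20807$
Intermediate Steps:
$\frac{\left(-2103 - 1729\right) + 2465}{-4387 - 2183} = \frac{\left(-2103 - 1729\right) + 2465}{-6570} = \left(-3832 + 2465\right) \left(- \frac{1}{6570}\right) = \left(-1367\right) \left(- \frac{1}{6570}\right) = \frac{1367}{6570}$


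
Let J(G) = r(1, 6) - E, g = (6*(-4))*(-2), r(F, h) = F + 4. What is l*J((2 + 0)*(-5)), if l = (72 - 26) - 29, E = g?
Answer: -731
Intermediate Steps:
r(F, h) = 4 + F
g = 48 (g = -24*(-2) = 48)
E = 48
J(G) = -43 (J(G) = (4 + 1) - 1*48 = 5 - 48 = -43)
l = 17 (l = 46 - 29 = 17)
l*J((2 + 0)*(-5)) = 17*(-43) = -731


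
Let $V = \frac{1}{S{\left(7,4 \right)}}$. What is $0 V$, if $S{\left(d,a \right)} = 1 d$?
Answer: $0$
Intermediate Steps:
$S{\left(d,a \right)} = d$
$V = \frac{1}{7} \approx 0.14286$
$0 V = 0 \cdot \frac{1}{7} = 0$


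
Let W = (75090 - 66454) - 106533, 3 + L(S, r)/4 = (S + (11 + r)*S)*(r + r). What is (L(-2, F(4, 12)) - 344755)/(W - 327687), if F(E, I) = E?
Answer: 345791/425584 ≈ 0.81251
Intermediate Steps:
L(S, r) = -12 + 8*r*(S + S*(11 + r)) (L(S, r) = -12 + 4*((S + (11 + r)*S)*(r + r)) = -12 + 4*((S + S*(11 + r))*(2*r)) = -12 + 4*(2*r*(S + S*(11 + r))) = -12 + 8*r*(S + S*(11 + r)))
W = -97897 (W = 8636 - 106533 = -97897)
(L(-2, F(4, 12)) - 344755)/(W - 327687) = ((-12 + 8*(-2)*4² + 96*(-2)*4) - 344755)/(-97897 - 327687) = ((-12 + 8*(-2)*16 - 768) - 344755)/(-425584) = ((-12 - 256 - 768) - 344755)*(-1/425584) = (-1036 - 344755)*(-1/425584) = -345791*(-1/425584) = 345791/425584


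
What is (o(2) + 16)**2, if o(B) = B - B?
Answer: 256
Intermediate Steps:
o(B) = 0
(o(2) + 16)**2 = (0 + 16)**2 = 16**2 = 256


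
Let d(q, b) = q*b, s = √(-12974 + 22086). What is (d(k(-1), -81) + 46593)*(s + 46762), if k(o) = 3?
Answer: 2167418700 + 92700*√2278 ≈ 2.1718e+9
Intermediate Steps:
s = 2*√2278 (s = √9112 = 2*√2278 ≈ 95.457)
d(q, b) = b*q
(d(k(-1), -81) + 46593)*(s + 46762) = (-81*3 + 46593)*(2*√2278 + 46762) = (-243 + 46593)*(46762 + 2*√2278) = 46350*(46762 + 2*√2278) = 2167418700 + 92700*√2278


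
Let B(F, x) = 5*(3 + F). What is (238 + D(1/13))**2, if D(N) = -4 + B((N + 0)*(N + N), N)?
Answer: 1771652281/28561 ≈ 62031.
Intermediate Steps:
B(F, x) = 15 + 5*F
D(N) = 11 + 10*N**2 (D(N) = -4 + (15 + 5*((N + 0)*(N + N))) = -4 + (15 + 5*(N*(2*N))) = -4 + (15 + 5*(2*N**2)) = -4 + (15 + 10*N**2) = 11 + 10*N**2)
(238 + D(1/13))**2 = (238 + (11 + 10*(1/13)**2))**2 = (238 + (11 + 10*(1/169)))**2 = (238 + (11 + 10/169))**2 = (238 + 1869/169)**2 = (42091/169)**2 = 1771652281/28561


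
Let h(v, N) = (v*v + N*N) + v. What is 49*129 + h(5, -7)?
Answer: 6400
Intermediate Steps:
h(v, N) = v + N**2 + v**2 (h(v, N) = (v**2 + N**2) + v = (N**2 + v**2) + v = v + N**2 + v**2)
49*129 + h(5, -7) = 49*129 + (5 + (-7)**2 + 5**2) = 6321 + (5 + 49 + 25) = 6321 + 79 = 6400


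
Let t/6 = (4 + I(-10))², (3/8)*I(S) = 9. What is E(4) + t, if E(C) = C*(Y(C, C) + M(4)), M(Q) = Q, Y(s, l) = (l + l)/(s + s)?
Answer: 4724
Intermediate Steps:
Y(s, l) = l/s (Y(s, l) = (2*l)/((2*s)) = (2*l)*(1/(2*s)) = l/s)
I(S) = 24 (I(S) = (8/3)*9 = 24)
t = 4704 (t = 6*(4 + 24)² = 6*28² = 6*784 = 4704)
E(C) = 5*C (E(C) = C*(C/C + 4) = C*(1 + 4) = C*5 = 5*C)
E(4) + t = 5*4 + 4704 = 20 + 4704 = 4724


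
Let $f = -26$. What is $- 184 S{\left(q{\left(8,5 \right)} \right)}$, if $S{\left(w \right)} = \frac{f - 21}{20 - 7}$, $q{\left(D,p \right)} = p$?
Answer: $\frac{8648}{13} \approx 665.23$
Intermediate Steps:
$S{\left(w \right)} = - \frac{47}{13}$ ($S{\left(w \right)} = \frac{-26 - 21}{20 - 7} = - \frac{47}{13}$)
$- 184 S{\left(q{\left(8,5 \right)} \right)} = \left(-184\right) \left(- \frac{47}{13}\right) = \frac{8648}{13}$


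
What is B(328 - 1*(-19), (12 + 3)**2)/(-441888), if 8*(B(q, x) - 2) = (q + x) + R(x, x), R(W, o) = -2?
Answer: -293/1767552 ≈ -0.00016577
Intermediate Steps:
B(q, x) = 7/4 + q/8 + x/8 (B(q, x) = 2 + ((q + x) - 2)/8 = 2 + (-2 + q + x)/8 = 2 + (-1/4 + q/8 + x/8) = 7/4 + q/8 + x/8)
B(328 - 1*(-19), (12 + 3)**2)/(-441888) = (7/4 + (328 - 1*(-19))/8 + (12 + 3)**2/8)/(-441888) = (7/4 + (328 + 19)/8 + (1/8)*15**2)*(-1/441888) = (7/4 + (1/8)*347 + (1/8)*225)*(-1/441888) = (7/4 + 347/8 + 225/8)*(-1/441888) = (293/4)*(-1/441888) = -293/1767552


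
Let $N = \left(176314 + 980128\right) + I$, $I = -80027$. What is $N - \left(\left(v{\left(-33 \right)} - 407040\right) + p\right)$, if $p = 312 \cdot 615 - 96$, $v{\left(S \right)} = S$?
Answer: $1291704$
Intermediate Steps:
$p = 191784$ ($p = 191880 - 96 = 191784$)
$N = 1076415$ ($N = \left(176314 + 980128\right) - 80027 = 1156442 - 80027 = 1076415$)
$N - \left(\left(v{\left(-33 \right)} - 407040\right) + p\right) = 1076415 - \left(\left(-33 - 407040\right) + 191784\right) = 1076415 - \left(-407073 + 191784\right) = 1076415 - -215289 = 1076415 + 215289 = 1291704$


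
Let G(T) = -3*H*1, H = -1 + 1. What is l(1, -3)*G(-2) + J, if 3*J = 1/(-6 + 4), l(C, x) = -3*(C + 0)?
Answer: -⅙ ≈ -0.16667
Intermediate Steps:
H = 0
l(C, x) = -3*C
G(T) = 0 (G(T) = -3*0*1 = 0*1 = 0)
J = -⅙ (J = 1/(3*(-6 + 4)) = (⅓)/(-2) = (⅓)*(-½) = -⅙ ≈ -0.16667)
l(1, -3)*G(-2) + J = -3*1*0 - ⅙ = -3*0 - ⅙ = 0 - ⅙ = -⅙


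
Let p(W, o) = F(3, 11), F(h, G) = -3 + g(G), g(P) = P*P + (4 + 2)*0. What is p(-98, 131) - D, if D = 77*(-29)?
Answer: 2351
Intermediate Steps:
D = -2233
g(P) = P² (g(P) = P² + 6*0 = P² + 0 = P²)
F(h, G) = -3 + G²
p(W, o) = 118 (p(W, o) = -3 + 11² = -3 + 121 = 118)
p(-98, 131) - D = 118 - 1*(-2233) = 118 + 2233 = 2351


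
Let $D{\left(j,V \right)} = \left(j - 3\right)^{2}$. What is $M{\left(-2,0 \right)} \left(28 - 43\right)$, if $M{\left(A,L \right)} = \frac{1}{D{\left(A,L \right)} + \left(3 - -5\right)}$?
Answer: $- \frac{5}{11} \approx -0.45455$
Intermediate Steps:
$D{\left(j,V \right)} = \left(-3 + j\right)^{2}$
$M{\left(A,L \right)} = \frac{1}{8 + \left(-3 + A\right)^{2}}$ ($M{\left(A,L \right)} = \frac{1}{\left(-3 + A\right)^{2} + \left(3 - -5\right)} = \frac{1}{\left(-3 + A\right)^{2} + \left(3 + 5\right)} = \frac{1}{\left(-3 + A\right)^{2} + 8} = \frac{1}{8 + \left(-3 + A\right)^{2}}$)
$M{\left(-2,0 \right)} \left(28 - 43\right) = \frac{28 - 43}{8 + \left(-3 - 2\right)^{2}} = \frac{1}{8 + \left(-5\right)^{2}} \left(-15\right) = \frac{1}{8 + 25} \left(-15\right) = \frac{1}{33} \left(-15\right) = - \frac{5}{11}$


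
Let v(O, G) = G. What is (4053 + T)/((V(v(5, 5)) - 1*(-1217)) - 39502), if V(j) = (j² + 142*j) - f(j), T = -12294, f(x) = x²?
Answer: 2747/12525 ≈ 0.21932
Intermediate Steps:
V(j) = 142*j (V(j) = (j² + 142*j) - j² = 142*j)
(4053 + T)/((V(v(5, 5)) - 1*(-1217)) - 39502) = (4053 - 12294)/((142*5 - 1*(-1217)) - 39502) = -8241/((710 + 1217) - 39502) = -8241/(1927 - 39502) = -8241/(-37575) = -8241*(-1/37575) = 2747/12525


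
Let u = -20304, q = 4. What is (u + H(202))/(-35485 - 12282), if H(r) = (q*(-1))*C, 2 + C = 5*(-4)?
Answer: 20216/47767 ≈ 0.42322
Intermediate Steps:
C = -22 (C = -2 + 5*(-4) = -2 - 20 = -22)
H(r) = 88 (H(r) = (4*(-1))*(-22) = -4*(-22) = 88)
(u + H(202))/(-35485 - 12282) = (-20304 + 88)/(-35485 - 12282) = -20216/(-47767) = -20216*(-1/47767) = 20216/47767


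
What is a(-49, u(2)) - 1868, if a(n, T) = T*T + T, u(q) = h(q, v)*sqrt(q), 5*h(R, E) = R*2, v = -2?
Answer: -46668/25 + 4*sqrt(2)/5 ≈ -1865.6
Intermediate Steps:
h(R, E) = 2*R/5 (h(R, E) = (R*2)/5 = (2*R)/5 = 2*R/5)
u(q) = 2*q**(3/2)/5 (u(q) = (2*q/5)*sqrt(q) = 2*q**(3/2)/5)
a(n, T) = T + T**2 (a(n, T) = T**2 + T = T + T**2)
a(-49, u(2)) - 1868 = (2*2**(3/2)/5)*(1 + 2*2**(3/2)/5) - 1868 = (2*(2*sqrt(2))/5)*(1 + 2*(2*sqrt(2))/5) - 1868 = (4*sqrt(2)/5)*(1 + 4*sqrt(2)/5) - 1868 = 4*sqrt(2)*(1 + 4*sqrt(2)/5)/5 - 1868 = -1868 + 4*sqrt(2)*(1 + 4*sqrt(2)/5)/5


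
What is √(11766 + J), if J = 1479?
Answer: √13245 ≈ 115.09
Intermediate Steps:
√(11766 + J) = √(11766 + 1479) = √13245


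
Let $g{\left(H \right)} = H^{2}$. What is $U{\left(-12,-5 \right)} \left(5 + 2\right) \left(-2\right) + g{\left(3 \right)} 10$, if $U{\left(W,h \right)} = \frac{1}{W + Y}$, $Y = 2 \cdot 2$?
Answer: $\frac{367}{4} \approx 91.75$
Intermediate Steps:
$Y = 4$
$U{\left(W,h \right)} = \frac{1}{4 + W}$ ($U{\left(W,h \right)} = \frac{1}{W + 4} = \frac{1}{4 + W}$)
$U{\left(-12,-5 \right)} \left(5 + 2\right) \left(-2\right) + g{\left(3 \right)} 10 = \frac{\left(5 + 2\right) \left(-2\right)}{4 - 12} + 3^{2} \cdot 10 = \frac{7 \left(-2\right)}{-8} + 9 \cdot 10 = \left(- \frac{1}{8}\right) \left(-14\right) + 90 = \frac{7}{4} + 90 = \frac{367}{4}$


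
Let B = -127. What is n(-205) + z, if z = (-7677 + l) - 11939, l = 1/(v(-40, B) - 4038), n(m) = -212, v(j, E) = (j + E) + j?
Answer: -84169861/4245 ≈ -19828.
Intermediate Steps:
v(j, E) = E + 2*j (v(j, E) = (E + j) + j = E + 2*j)
l = -1/4245 (l = 1/((-127 + 2*(-40)) - 4038) = 1/((-127 - 80) - 4038) = 1/(-207 - 4038) = 1/(-4245) = -1/4245 ≈ -0.00023557)
z = -83269921/4245 (z = (-7677 - 1/4245) - 11939 = -32588866/4245 - 11939 = -83269921/4245 ≈ -19616.)
n(-205) + z = -212 - 83269921/4245 = -84169861/4245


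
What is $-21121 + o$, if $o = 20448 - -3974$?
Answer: $3301$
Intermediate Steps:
$o = 24422$ ($o = 20448 + 3974 = 24422$)
$-21121 + o = -21121 + 24422 = 3301$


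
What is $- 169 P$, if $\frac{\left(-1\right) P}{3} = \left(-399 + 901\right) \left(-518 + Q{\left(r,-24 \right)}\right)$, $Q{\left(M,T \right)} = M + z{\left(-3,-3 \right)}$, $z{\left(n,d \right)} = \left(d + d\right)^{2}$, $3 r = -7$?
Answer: $-123269614$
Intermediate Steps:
$r = - \frac{7}{3}$ ($r = \frac{1}{3} \left(-7\right) = - \frac{7}{3} \approx -2.3333$)
$z{\left(n,d \right)} = 4 d^{2}$ ($z{\left(n,d \right)} = \left(2 d\right)^{2} = 4 d^{2}$)
$Q{\left(M,T \right)} = 36 + M$ ($Q{\left(M,T \right)} = M + 4 \left(-3\right)^{2} = M + 4 \cdot 9 = M + 36 = 36 + M$)
$P = 729406$ ($P = - 3 \left(-399 + 901\right) \left(-518 + \left(36 - \frac{7}{3}\right)\right) = - 3 \cdot 502 \left(-518 + \frac{101}{3}\right) = - 3 \cdot 502 \left(- \frac{1453}{3}\right) = \left(-3\right) \left(- \frac{729406}{3}\right) = 729406$)
$- 169 P = \left(-169\right) 729406 = -123269614$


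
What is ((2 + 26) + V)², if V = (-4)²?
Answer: 1936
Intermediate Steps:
V = 16
((2 + 26) + V)² = ((2 + 26) + 16)² = (28 + 16)² = 44² = 1936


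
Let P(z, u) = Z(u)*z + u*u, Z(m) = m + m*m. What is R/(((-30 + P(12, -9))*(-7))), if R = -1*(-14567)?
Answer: -2081/915 ≈ -2.2743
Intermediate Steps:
Z(m) = m + m²
P(z, u) = u² + u*z*(1 + u) (P(z, u) = (u*(1 + u))*z + u*u = u*z*(1 + u) + u² = u² + u*z*(1 + u))
R = 14567
R/(((-30 + P(12, -9))*(-7))) = 14567/(((-30 - 9*(-9 + 12*(1 - 9)))*(-7))) = 14567/(((-30 - 9*(-9 + 12*(-8)))*(-7))) = 14567/(((-30 - 9*(-9 - 96))*(-7))) = 14567/(((-30 - 9*(-105))*(-7))) = 14567/(((-30 + 945)*(-7))) = 14567/((915*(-7))) = 14567/(-6405) = 14567*(-1/6405) = -2081/915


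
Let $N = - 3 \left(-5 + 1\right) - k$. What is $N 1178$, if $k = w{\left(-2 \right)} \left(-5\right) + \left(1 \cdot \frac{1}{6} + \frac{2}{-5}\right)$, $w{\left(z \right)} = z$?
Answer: $\frac{39463}{15} \approx 2630.9$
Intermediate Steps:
$k = \frac{293}{30}$ ($k = \left(-2\right) \left(-5\right) + \left(1 \cdot \frac{1}{6} + \frac{2}{-5}\right) = 10 + \left(1 \cdot \frac{1}{6} + 2 \left(- \frac{1}{5}\right)\right) = 10 + \left(\frac{1}{6} - \frac{2}{5}\right) = 10 - \frac{7}{30} = \frac{293}{30} \approx 9.7667$)
$N = \frac{67}{30}$ ($N = - 3 \left(-5 + 1\right) - \frac{293}{30} = \left(-3\right) \left(-4\right) - \frac{293}{30} = 12 - \frac{293}{30} = \frac{67}{30} \approx 2.2333$)
$N 1178 = \frac{67}{30} \cdot 1178 = \frac{39463}{15}$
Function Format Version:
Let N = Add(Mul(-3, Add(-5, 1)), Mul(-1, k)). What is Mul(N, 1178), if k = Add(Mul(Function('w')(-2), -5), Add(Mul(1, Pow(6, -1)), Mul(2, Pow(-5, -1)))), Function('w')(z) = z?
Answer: Rational(39463, 15) ≈ 2630.9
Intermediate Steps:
k = Rational(293, 30) (k = Add(Mul(-2, -5), Add(Mul(1, Pow(6, -1)), Mul(2, Pow(-5, -1)))) = Add(10, Add(Mul(1, Rational(1, 6)), Mul(2, Rational(-1, 5)))) = Add(10, Add(Rational(1, 6), Rational(-2, 5))) = Add(10, Rational(-7, 30)) = Rational(293, 30) ≈ 9.7667)
N = Rational(67, 30) (N = Add(Mul(-3, Add(-5, 1)), Mul(-1, Rational(293, 30))) = Add(Mul(-3, -4), Rational(-293, 30)) = Add(12, Rational(-293, 30)) = Rational(67, 30) ≈ 2.2333)
Mul(N, 1178) = Mul(Rational(67, 30), 1178) = Rational(39463, 15)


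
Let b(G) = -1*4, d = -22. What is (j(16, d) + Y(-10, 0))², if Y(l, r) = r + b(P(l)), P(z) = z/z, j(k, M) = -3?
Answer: 49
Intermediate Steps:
P(z) = 1
b(G) = -4
Y(l, r) = -4 + r (Y(l, r) = r - 4 = -4 + r)
(j(16, d) + Y(-10, 0))² = (-3 + (-4 + 0))² = (-3 - 4)² = (-7)² = 49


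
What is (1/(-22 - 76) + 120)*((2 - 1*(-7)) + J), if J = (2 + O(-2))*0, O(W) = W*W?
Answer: 105831/98 ≈ 1079.9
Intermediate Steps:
O(W) = W²
J = 0 (J = (2 + (-2)²)*0 = (2 + 4)*0 = 6*0 = 0)
(1/(-22 - 76) + 120)*((2 - 1*(-7)) + J) = (1/(-22 - 76) + 120)*((2 - 1*(-7)) + 0) = (1/(-98) + 120)*((2 + 7) + 0) = (-1/98 + 120)*(9 + 0) = (11759/98)*9 = 105831/98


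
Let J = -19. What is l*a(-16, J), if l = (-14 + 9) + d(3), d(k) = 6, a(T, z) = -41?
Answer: -41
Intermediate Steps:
l = 1 (l = (-14 + 9) + 6 = -5 + 6 = 1)
l*a(-16, J) = 1*(-41) = -41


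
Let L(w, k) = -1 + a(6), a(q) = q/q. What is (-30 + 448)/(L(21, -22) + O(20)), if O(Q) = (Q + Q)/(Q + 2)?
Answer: 2299/10 ≈ 229.90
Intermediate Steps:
O(Q) = 2*Q/(2 + Q) (O(Q) = (2*Q)/(2 + Q) = 2*Q/(2 + Q))
a(q) = 1
L(w, k) = 0 (L(w, k) = -1 + 1 = 0)
(-30 + 448)/(L(21, -22) + O(20)) = (-30 + 448)/(0 + 2*20/(2 + 20)) = 418/(0 + 2*20/22) = 418/(0 + 2*20*(1/22)) = 418/(0 + 20/11) = 418/(20/11) = 418*(11/20) = 2299/10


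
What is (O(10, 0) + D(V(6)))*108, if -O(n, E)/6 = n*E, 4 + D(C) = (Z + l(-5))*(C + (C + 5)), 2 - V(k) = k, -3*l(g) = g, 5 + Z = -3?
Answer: 1620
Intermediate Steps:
Z = -8 (Z = -5 - 3 = -8)
l(g) = -g/3
V(k) = 2 - k
D(C) = -107/3 - 38*C/3 (D(C) = -4 + (-8 - 1/3*(-5))*(C + (C + 5)) = -4 + (-8 + 5/3)*(C + (5 + C)) = -4 - 19*(5 + 2*C)/3 = -4 + (-95/3 - 38*C/3) = -107/3 - 38*C/3)
O(n, E) = -6*E*n (O(n, E) = -6*n*E = -6*E*n)
(O(10, 0) + D(V(6)))*108 = (-6*0*10 + (-107/3 - 38*(2 - 1*6)/3))*108 = (0 + (-107/3 - 38*(2 - 6)/3))*108 = (0 + (-107/3 - 38/3*(-4)))*108 = (0 + (-107/3 + 152/3))*108 = (0 + 15)*108 = 15*108 = 1620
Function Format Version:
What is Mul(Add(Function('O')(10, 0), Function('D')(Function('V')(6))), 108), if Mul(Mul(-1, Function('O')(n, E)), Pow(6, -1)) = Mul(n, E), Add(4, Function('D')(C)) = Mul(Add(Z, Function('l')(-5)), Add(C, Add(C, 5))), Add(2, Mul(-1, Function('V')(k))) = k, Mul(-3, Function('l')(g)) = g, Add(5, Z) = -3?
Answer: 1620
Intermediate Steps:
Z = -8 (Z = Add(-5, -3) = -8)
Function('l')(g) = Mul(Rational(-1, 3), g)
Function('V')(k) = Add(2, Mul(-1, k))
Function('D')(C) = Add(Rational(-107, 3), Mul(Rational(-38, 3), C)) (Function('D')(C) = Add(-4, Mul(Add(-8, Mul(Rational(-1, 3), -5)), Add(C, Add(C, 5)))) = Add(-4, Mul(Add(-8, Rational(5, 3)), Add(C, Add(5, C)))) = Add(-4, Mul(Rational(-19, 3), Add(5, Mul(2, C)))) = Add(-4, Add(Rational(-95, 3), Mul(Rational(-38, 3), C))) = Add(Rational(-107, 3), Mul(Rational(-38, 3), C)))
Function('O')(n, E) = Mul(-6, E, n) (Function('O')(n, E) = Mul(-6, Mul(n, E)) = Mul(-6, Mul(E, n)) = Mul(-6, E, n))
Mul(Add(Function('O')(10, 0), Function('D')(Function('V')(6))), 108) = Mul(Add(Mul(-6, 0, 10), Add(Rational(-107, 3), Mul(Rational(-38, 3), Add(2, Mul(-1, 6))))), 108) = Mul(Add(0, Add(Rational(-107, 3), Mul(Rational(-38, 3), Add(2, -6)))), 108) = Mul(Add(0, Add(Rational(-107, 3), Mul(Rational(-38, 3), -4))), 108) = Mul(Add(0, Add(Rational(-107, 3), Rational(152, 3))), 108) = Mul(Add(0, 15), 108) = Mul(15, 108) = 1620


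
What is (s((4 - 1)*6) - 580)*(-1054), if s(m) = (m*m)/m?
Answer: 592348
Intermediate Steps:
s(m) = m (s(m) = m²/m = m)
(s((4 - 1)*6) - 580)*(-1054) = ((4 - 1)*6 - 580)*(-1054) = (3*6 - 580)*(-1054) = (18 - 580)*(-1054) = -562*(-1054) = 592348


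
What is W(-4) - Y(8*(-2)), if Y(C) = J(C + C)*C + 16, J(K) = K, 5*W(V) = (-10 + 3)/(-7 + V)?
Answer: -29033/55 ≈ -527.87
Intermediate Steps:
W(V) = -7/(5*(-7 + V)) (W(V) = ((-10 + 3)/(-7 + V))/5 = (-7/(-7 + V))/5 = -7/(5*(-7 + V)))
Y(C) = 16 + 2*C**2 (Y(C) = (C + C)*C + 16 = (2*C)*C + 16 = 2*C**2 + 16 = 16 + 2*C**2)
W(-4) - Y(8*(-2)) = -7/(-35 + 5*(-4)) - (16 + 2*(8*(-2))**2) = -7/(-35 - 20) - (16 + 2*(-16)**2) = -7/(-55) - (16 + 2*256) = -7*(-1/55) - (16 + 512) = 7/55 - 1*528 = 7/55 - 528 = -29033/55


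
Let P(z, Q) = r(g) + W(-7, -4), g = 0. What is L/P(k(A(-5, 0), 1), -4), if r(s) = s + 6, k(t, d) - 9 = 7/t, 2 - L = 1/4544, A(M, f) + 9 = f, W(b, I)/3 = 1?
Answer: 3029/13632 ≈ 0.22220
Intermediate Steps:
W(b, I) = 3 (W(b, I) = 3*1 = 3)
A(M, f) = -9 + f
L = 9087/4544 (L = 2 - 1/4544 = 9087/4544 ≈ 1.9998)
k(t, d) = 9 + 7/t
r(s) = 6 + s
P(z, Q) = 9 (P(z, Q) = (6 + 0) + 3 = 6 + 3 = 9)
L/P(k(A(-5, 0), 1), -4) = (9087/4544)/9 = (9087/4544)*(1/9) = 3029/13632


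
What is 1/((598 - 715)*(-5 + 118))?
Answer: -1/13221 ≈ -7.5637e-5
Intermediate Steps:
1/((598 - 715)*(-5 + 118)) = 1/(-117*113) = -1/117*1/113 = -1/13221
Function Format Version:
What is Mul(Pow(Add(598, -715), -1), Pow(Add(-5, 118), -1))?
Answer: Rational(-1, 13221) ≈ -7.5637e-5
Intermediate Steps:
Mul(Pow(Add(598, -715), -1), Pow(Add(-5, 118), -1)) = Mul(Pow(-117, -1), Pow(113, -1)) = Mul(Rational(-1, 117), Rational(1, 113)) = Rational(-1, 13221)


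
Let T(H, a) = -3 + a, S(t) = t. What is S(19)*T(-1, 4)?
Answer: 19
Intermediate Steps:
S(19)*T(-1, 4) = 19*(-3 + 4) = 19*1 = 19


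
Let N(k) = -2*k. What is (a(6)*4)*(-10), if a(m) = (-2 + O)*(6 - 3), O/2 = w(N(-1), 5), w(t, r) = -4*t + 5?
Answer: 960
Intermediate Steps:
w(t, r) = 5 - 4*t
O = -6 (O = 2*(5 - (-8)*(-1)) = 2*(5 - 4*2) = 2*(5 - 8) = 2*(-3) = -6)
a(m) = -24 (a(m) = (-2 - 6)*(6 - 3) = -8*3 = -24)
(a(6)*4)*(-10) = -24*4*(-10) = -96*(-10) = 960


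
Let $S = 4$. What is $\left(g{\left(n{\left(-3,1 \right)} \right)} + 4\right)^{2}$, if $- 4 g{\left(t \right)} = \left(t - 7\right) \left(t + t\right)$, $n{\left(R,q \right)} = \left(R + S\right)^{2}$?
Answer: $49$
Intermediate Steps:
$n{\left(R,q \right)} = \left(4 + R\right)^{2}$ ($n{\left(R,q \right)} = \left(R + 4\right)^{2} = \left(4 + R\right)^{2}$)
$g{\left(t \right)} = - \frac{t \left(-7 + t\right)}{2}$ ($g{\left(t \right)} = - \frac{\left(t - 7\right) \left(t + t\right)}{4} = - \frac{\left(-7 + t\right) 2 t}{4} = - \frac{2 t \left(-7 + t\right)}{4} = - \frac{t \left(-7 + t\right)}{2}$)
$\left(g{\left(n{\left(-3,1 \right)} \right)} + 4\right)^{2} = \left(\frac{\left(4 - 3\right)^{2} \left(7 - \left(4 - 3\right)^{2}\right)}{2} + 4\right)^{2} = \left(\frac{1^{2} \left(7 - 1^{2}\right)}{2} + 4\right)^{2} = \left(\frac{1}{2} \cdot 1 \left(7 - 1\right) + 4\right)^{2} = \left(\frac{1}{2} \cdot 1 \cdot 6 + 4\right)^{2} = \left(3 + 4\right)^{2} = 7^{2} = 49$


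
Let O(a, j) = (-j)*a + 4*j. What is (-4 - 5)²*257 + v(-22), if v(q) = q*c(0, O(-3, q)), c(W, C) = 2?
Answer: 20773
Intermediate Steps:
O(a, j) = 4*j - a*j (O(a, j) = -a*j + 4*j = 4*j - a*j)
v(q) = 2*q (v(q) = q*2 = 2*q)
(-4 - 5)²*257 + v(-22) = (-4 - 5)²*257 + 2*(-22) = (-9)²*257 - 44 = 81*257 - 44 = 20817 - 44 = 20773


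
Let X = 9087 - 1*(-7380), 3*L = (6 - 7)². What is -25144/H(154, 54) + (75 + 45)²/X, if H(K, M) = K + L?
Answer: -411823848/2541407 ≈ -162.05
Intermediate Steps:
L = ⅓ (L = (6 - 7)²/3 = (⅓)*(-1)² = (⅓)*1 = ⅓ ≈ 0.33333)
X = 16467 (X = 9087 + 7380 = 16467)
H(K, M) = ⅓ + K (H(K, M) = K + ⅓ = ⅓ + K)
-25144/H(154, 54) + (75 + 45)²/X = -25144/(⅓ + 154) + (75 + 45)²/16467 = -25144/463/3 + 120²*(1/16467) = -25144*3/463 + 14400*(1/16467) = -75432/463 + 4800/5489 = -411823848/2541407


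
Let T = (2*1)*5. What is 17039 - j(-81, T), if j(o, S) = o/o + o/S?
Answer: 170461/10 ≈ 17046.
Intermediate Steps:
T = 10 (T = 2*5 = 10)
j(o, S) = 1 + o/S
17039 - j(-81, T) = 17039 - (10 - 81)/10 = 17039 - (-71)/10 = 17039 - 1*(-71/10) = 17039 + 71/10 = 170461/10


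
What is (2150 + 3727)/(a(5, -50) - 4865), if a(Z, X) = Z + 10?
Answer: -5877/4850 ≈ -1.2118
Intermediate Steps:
a(Z, X) = 10 + Z
(2150 + 3727)/(a(5, -50) - 4865) = (2150 + 3727)/((10 + 5) - 4865) = 5877/(15 - 4865) = 5877/(-4850) = 5877*(-1/4850) = -5877/4850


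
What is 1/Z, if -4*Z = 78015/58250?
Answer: -46600/15603 ≈ -2.9866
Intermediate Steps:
Z = -15603/46600 (Z = -78015/(4*58250) = -1/4*15603/11650 = -15603/46600 ≈ -0.33483)
1/Z = 1/(-15603/46600) = -46600/15603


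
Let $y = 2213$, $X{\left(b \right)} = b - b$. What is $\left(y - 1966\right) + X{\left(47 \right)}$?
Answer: $247$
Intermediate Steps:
$X{\left(b \right)} = 0$
$\left(y - 1966\right) + X{\left(47 \right)} = \left(2213 - 1966\right) + 0 = 247 + 0 = 247$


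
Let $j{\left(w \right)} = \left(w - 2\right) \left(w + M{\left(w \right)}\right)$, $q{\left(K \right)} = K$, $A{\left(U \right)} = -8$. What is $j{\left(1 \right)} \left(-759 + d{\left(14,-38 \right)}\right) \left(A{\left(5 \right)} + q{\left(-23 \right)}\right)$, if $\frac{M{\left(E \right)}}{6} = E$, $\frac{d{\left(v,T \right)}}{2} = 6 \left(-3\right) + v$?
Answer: $-166439$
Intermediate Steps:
$d{\left(v,T \right)} = -36 + 2 v$ ($d{\left(v,T \right)} = 2 \left(6 \left(-3\right) + v\right) = 2 \left(-18 + v\right) = -36 + 2 v$)
$M{\left(E \right)} = 6 E$
$j{\left(w \right)} = 7 w \left(-2 + w\right)$ ($j{\left(w \right)} = \left(w - 2\right) \left(w + 6 w\right) = \left(-2 + w\right) 7 w = 7 w \left(-2 + w\right)$)
$j{\left(1 \right)} \left(-759 + d{\left(14,-38 \right)}\right) \left(A{\left(5 \right)} + q{\left(-23 \right)}\right) = 7 \cdot 1 \left(-2 + 1\right) \left(-759 + \left(-36 + 2 \cdot 14\right)\right) \left(-8 - 23\right) = 7 \cdot 1 \left(-1\right) \left(-759 + \left(-36 + 28\right)\right) \left(-31\right) = - 7 \left(-759 - 8\right) \left(-31\right) = - 7 \left(\left(-767\right) \left(-31\right)\right) = \left(-7\right) 23777 = -166439$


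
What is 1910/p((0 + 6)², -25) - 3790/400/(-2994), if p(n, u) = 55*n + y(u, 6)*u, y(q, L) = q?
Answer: 45945779/62394960 ≈ 0.73637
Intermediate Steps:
p(n, u) = u² + 55*n (p(n, u) = 55*n + u*u = 55*n + u² = u² + 55*n)
1910/p((0 + 6)², -25) - 3790/400/(-2994) = 1910/((-25)² + 55*(0 + 6)²) - 3790/400/(-2994) = 1910/(625 + 55*6²) - 3790*1/400*(-1/2994) = 1910/(625 + 55*36) - 379/40*(-1/2994) = 1910/(625 + 1980) + 379/119760 = 1910/2605 + 379/119760 = 1910*(1/2605) + 379/119760 = 382/521 + 379/119760 = 45945779/62394960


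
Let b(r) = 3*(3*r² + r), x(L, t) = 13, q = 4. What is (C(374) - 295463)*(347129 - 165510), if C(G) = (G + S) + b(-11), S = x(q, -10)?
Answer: -53399618380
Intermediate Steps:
S = 13
b(r) = 3*r + 9*r² (b(r) = 3*(r + 3*r²) = 3*r + 9*r²)
C(G) = 1069 + G (C(G) = (G + 13) + 3*(-11)*(1 + 3*(-11)) = (13 + G) + 3*(-11)*(1 - 33) = (13 + G) + 3*(-11)*(-32) = (13 + G) + 1056 = 1069 + G)
(C(374) - 295463)*(347129 - 165510) = ((1069 + 374) - 295463)*(347129 - 165510) = (1443 - 295463)*181619 = -294020*181619 = -53399618380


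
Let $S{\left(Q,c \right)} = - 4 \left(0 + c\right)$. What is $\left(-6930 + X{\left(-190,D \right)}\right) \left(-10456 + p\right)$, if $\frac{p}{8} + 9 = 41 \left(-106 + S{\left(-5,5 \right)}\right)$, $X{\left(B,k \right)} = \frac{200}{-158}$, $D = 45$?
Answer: $\frac{28394789920}{79} \approx 3.5943 \cdot 10^{8}$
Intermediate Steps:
$S{\left(Q,c \right)} = - 4 c$
$X{\left(B,k \right)} = - \frac{100}{79}$ ($X{\left(B,k \right)} = 200 \left(- \frac{1}{158}\right) = - \frac{100}{79}$)
$p = -41400$ ($p = -72 + 8 \cdot 41 \left(-106 - 20\right) = -72 + 8 \cdot 41 \left(-126\right) = -72 + 8 \left(-5166\right) = -72 - 41328 = -41400$)
$\left(-6930 + X{\left(-190,D \right)}\right) \left(-10456 + p\right) = \left(-6930 - \frac{100}{79}\right) \left(-10456 - 41400\right) = \left(- \frac{547570}{79}\right) \left(-51856\right) = \frac{28394789920}{79}$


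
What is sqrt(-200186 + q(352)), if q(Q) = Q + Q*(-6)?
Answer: I*sqrt(201946) ≈ 449.38*I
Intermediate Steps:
q(Q) = -5*Q (q(Q) = Q - 6*Q = -5*Q)
sqrt(-200186 + q(352)) = sqrt(-200186 - 5*352) = sqrt(-200186 - 1760) = sqrt(-201946) = I*sqrt(201946)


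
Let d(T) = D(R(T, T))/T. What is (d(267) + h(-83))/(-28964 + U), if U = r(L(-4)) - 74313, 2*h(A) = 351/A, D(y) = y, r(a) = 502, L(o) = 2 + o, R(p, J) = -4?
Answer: 94381/4555193550 ≈ 2.0719e-5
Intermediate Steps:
h(A) = 351/(2*A) (h(A) = (351/A)/2 = 351/(2*A))
d(T) = -4/T
U = -73811 (U = 502 - 74313 = -73811)
(d(267) + h(-83))/(-28964 + U) = (-4/267 + (351/2)/(-83))/(-28964 - 73811) = (-4*1/267 + (351/2)*(-1/83))/(-102775) = (-4/267 - 351/166)*(-1/102775) = -94381/44322*(-1/102775) = 94381/4555193550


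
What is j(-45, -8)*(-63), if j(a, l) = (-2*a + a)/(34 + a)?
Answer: 2835/11 ≈ 257.73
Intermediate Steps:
j(a, l) = -a/(34 + a) (j(a, l) = (-a)/(34 + a) = -a/(34 + a))
j(-45, -8)*(-63) = -1*(-45)/(34 - 45)*(-63) = -1*(-45)/(-11)*(-63) = -1*(-45)*(-1/11)*(-63) = -45/11*(-63) = 2835/11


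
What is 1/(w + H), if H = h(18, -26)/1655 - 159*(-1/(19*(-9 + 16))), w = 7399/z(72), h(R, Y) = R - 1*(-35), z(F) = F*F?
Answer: 1141076160/3029316581 ≈ 0.37668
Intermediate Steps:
z(F) = F²
h(R, Y) = 35 + R (h(R, Y) = R + 35 = 35 + R)
w = 7399/5184 (w = 7399/(72²) = 7399/5184 ≈ 1.4273)
H = 270194/220115 (H = (35 + 18)/1655 - 159*(-1/(19*(-9 + 16))) = 53*(1/1655) - 159/(7*(-19)) = 53/1655 - 159/(-133) = 53/1655 - 159*(-1/133) = 53/1655 + 159/133 = 270194/220115 ≈ 1.2275)
1/(w + H) = 1/(7399/5184 + 270194/220115) = 1/(3029316581/1141076160) = 1141076160/3029316581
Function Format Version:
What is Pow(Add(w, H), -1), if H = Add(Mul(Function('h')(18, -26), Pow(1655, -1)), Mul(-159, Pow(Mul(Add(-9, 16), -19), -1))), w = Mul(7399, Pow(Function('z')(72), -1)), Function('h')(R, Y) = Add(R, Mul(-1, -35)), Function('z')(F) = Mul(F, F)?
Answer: Rational(1141076160, 3029316581) ≈ 0.37668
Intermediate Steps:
Function('z')(F) = Pow(F, 2)
Function('h')(R, Y) = Add(35, R) (Function('h')(R, Y) = Add(R, 35) = Add(35, R))
w = Rational(7399, 5184) (w = Mul(7399, Pow(Pow(72, 2), -1)) = Mul(7399, Pow(5184, -1)) = Mul(7399, Rational(1, 5184)) = Rational(7399, 5184) ≈ 1.4273)
H = Rational(270194, 220115) (H = Add(Mul(Add(35, 18), Pow(1655, -1)), Mul(-159, Pow(Mul(Add(-9, 16), -19), -1))) = Add(Mul(53, Rational(1, 1655)), Mul(-159, Pow(Mul(7, -19), -1))) = Add(Rational(53, 1655), Mul(-159, Pow(-133, -1))) = Add(Rational(53, 1655), Mul(-159, Rational(-1, 133))) = Add(Rational(53, 1655), Rational(159, 133)) = Rational(270194, 220115) ≈ 1.2275)
Pow(Add(w, H), -1) = Pow(Add(Rational(7399, 5184), Rational(270194, 220115)), -1) = Pow(Rational(3029316581, 1141076160), -1) = Rational(1141076160, 3029316581)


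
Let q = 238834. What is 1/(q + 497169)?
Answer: 1/736003 ≈ 1.3587e-6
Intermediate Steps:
1/(q + 497169) = 1/(238834 + 497169) = 1/736003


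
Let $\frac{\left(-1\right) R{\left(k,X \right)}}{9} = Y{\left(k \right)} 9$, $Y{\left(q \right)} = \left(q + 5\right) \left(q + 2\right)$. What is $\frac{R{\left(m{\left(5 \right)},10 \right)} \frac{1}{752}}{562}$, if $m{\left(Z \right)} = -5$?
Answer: $0$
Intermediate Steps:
$Y{\left(q \right)} = \left(2 + q\right) \left(5 + q\right)$ ($Y{\left(q \right)} = \left(5 + q\right) \left(2 + q\right) = \left(2 + q\right) \left(5 + q\right)$)
$R{\left(k,X \right)} = -810 - 567 k - 81 k^{2}$ ($R{\left(k,X \right)} = - 9 \left(10 + k^{2} + 7 k\right) 9 = - 9 \left(90 + 9 k^{2} + 63 k\right) = -810 - 567 k - 81 k^{2}$)
$\frac{R{\left(m{\left(5 \right)},10 \right)} \frac{1}{752}}{562} = \frac{\left(-810 - -2835 - 81 \left(-5\right)^{2}\right) \frac{1}{752}}{562} = \left(-810 + 2835 - 2025\right) \frac{1}{752} \cdot \frac{1}{562} = 0 \cdot \frac{1}{752} \cdot \frac{1}{562} = 0 \cdot \frac{1}{562} = 0$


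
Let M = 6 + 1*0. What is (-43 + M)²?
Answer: 1369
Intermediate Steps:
M = 6 (M = 6 + 0 = 6)
(-43 + M)² = (-43 + 6)² = (-37)² = 1369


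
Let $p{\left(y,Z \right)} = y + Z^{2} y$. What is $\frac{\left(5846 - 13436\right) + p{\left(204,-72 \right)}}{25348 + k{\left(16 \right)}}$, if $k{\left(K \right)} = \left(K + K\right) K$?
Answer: $\frac{35005}{862} \approx 40.609$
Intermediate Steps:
$p{\left(y,Z \right)} = y + y Z^{2}$
$k{\left(K \right)} = 2 K^{2}$ ($k{\left(K \right)} = 2 K K = 2 K^{2}$)
$\frac{\left(5846 - 13436\right) + p{\left(204,-72 \right)}}{25348 + k{\left(16 \right)}} = \frac{\left(5846 - 13436\right) + 204 \left(1 + \left(-72\right)^{2}\right)}{25348 + 2 \cdot 16^{2}} = \frac{\left(5846 - 13436\right) + 204 \left(1 + 5184\right)}{25348 + 2 \cdot 256} = \frac{-7590 + 204 \cdot 5185}{25348 + 512} = \frac{-7590 + 1057740}{25860} = 1050150 \cdot \frac{1}{25860} = \frac{35005}{862}$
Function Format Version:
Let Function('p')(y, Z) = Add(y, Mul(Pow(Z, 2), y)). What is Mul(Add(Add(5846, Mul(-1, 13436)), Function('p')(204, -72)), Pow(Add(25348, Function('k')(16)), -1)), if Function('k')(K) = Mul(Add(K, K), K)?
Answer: Rational(35005, 862) ≈ 40.609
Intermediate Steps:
Function('p')(y, Z) = Add(y, Mul(y, Pow(Z, 2)))
Function('k')(K) = Mul(2, Pow(K, 2)) (Function('k')(K) = Mul(Mul(2, K), K) = Mul(2, Pow(K, 2)))
Mul(Add(Add(5846, Mul(-1, 13436)), Function('p')(204, -72)), Pow(Add(25348, Function('k')(16)), -1)) = Mul(Add(Add(5846, Mul(-1, 13436)), Mul(204, Add(1, Pow(-72, 2)))), Pow(Add(25348, Mul(2, Pow(16, 2))), -1)) = Mul(Add(Add(5846, -13436), Mul(204, Add(1, 5184))), Pow(Add(25348, Mul(2, 256)), -1)) = Mul(Add(-7590, Mul(204, 5185)), Pow(Add(25348, 512), -1)) = Mul(Add(-7590, 1057740), Pow(25860, -1)) = Mul(1050150, Rational(1, 25860)) = Rational(35005, 862)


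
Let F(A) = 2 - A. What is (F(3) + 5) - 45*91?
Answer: -4091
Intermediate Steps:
(F(3) + 5) - 45*91 = ((2 - 1*3) + 5) - 45*91 = ((2 - 3) + 5) - 4095 = (-1 + 5) - 4095 = 4 - 4095 = -4091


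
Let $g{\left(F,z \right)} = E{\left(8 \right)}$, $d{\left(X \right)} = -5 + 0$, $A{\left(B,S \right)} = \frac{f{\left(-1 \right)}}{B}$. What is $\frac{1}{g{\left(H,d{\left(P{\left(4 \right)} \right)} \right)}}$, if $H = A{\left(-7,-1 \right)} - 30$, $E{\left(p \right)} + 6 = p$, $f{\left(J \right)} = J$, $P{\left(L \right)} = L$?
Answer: $\frac{1}{2} \approx 0.5$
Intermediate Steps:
$A{\left(B,S \right)} = - \frac{1}{B}$
$E{\left(p \right)} = -6 + p$
$d{\left(X \right)} = -5$
$H = - \frac{209}{7}$ ($H = - \frac{1}{-7} - 30 = \left(-1\right) \left(- \frac{1}{7}\right) - 30 = \frac{1}{7} - 30 = - \frac{209}{7} \approx -29.857$)
$g{\left(F,z \right)} = 2$ ($g{\left(F,z \right)} = -6 + 8 = 2$)
$\frac{1}{g{\left(H,d{\left(P{\left(4 \right)} \right)} \right)}} = \frac{1}{2}$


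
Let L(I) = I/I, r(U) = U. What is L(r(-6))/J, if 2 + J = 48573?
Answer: 1/48571 ≈ 2.0588e-5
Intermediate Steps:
J = 48571 (J = -2 + 48573 = 48571)
L(I) = 1
L(r(-6))/J = 1/48571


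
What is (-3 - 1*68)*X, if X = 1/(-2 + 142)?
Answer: -71/140 ≈ -0.50714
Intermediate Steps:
X = 1/140 ≈ 0.0071429
(-3 - 1*68)*X = (-3 - 1*68)*(1/140) = (-3 - 68)*(1/140) = -71*1/140 = -71/140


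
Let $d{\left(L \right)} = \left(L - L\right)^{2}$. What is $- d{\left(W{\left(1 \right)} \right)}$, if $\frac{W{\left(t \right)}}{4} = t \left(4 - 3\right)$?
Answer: $0$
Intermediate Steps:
$W{\left(t \right)} = 4 t$ ($W{\left(t \right)} = 4 t \left(4 - 3\right) = 4 t 1 = 4 t$)
$d{\left(L \right)} = 0$ ($d{\left(L \right)} = 0^{2} = 0$)
$- d{\left(W{\left(1 \right)} \right)} = \left(-1\right) 0 = 0$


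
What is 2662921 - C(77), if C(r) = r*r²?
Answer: 2206388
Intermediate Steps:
C(r) = r³
2662921 - C(77) = 2662921 - 1*77³ = 2662921 - 1*456533 = 2662921 - 456533 = 2206388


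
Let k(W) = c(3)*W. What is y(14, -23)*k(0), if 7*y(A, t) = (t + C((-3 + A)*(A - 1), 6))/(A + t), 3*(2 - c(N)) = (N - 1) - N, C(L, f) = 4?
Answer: 0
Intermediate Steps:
c(N) = 7/3 (c(N) = 2 - ((N - 1) - N)/3 = 2 - ((-1 + N) - N)/3 = 2 - ⅓*(-1) = 2 + ⅓ = 7/3)
y(A, t) = (4 + t)/(7*(A + t)) (y(A, t) = ((t + 4)/(A + t))/7 = ((4 + t)/(A + t))/7 = (4 + t)/(7*(A + t)))
k(W) = 7*W/3
y(14, -23)*k(0) = ((4 - 23)/(7*(14 - 23)))*((7/3)*0) = ((⅐)*(-19)/(-9))*0 = ((⅐)*(-⅑)*(-19))*0 = (19/63)*0 = 0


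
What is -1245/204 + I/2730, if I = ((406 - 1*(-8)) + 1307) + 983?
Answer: -36503/7140 ≈ -5.1125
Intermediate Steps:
I = 2704 (I = ((406 + 8) + 1307) + 983 = (414 + 1307) + 983 = 1721 + 983 = 2704)
-1245/204 + I/2730 = -1245/204 + 2704/2730 = -1245*1/204 + 2704*(1/2730) = -415/68 + 104/105 = -36503/7140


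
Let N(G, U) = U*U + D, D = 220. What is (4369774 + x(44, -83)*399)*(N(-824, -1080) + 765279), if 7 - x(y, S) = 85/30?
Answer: 16890347605827/2 ≈ 8.4452e+12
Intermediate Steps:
x(y, S) = 25/6 (x(y, S) = 7 - 85/30 = 7 - 1*17/6 = 7 - 17/6 = 25/6)
N(G, U) = 220 + U² (N(G, U) = U*U + 220 = U² + 220 = 220 + U²)
(4369774 + x(44, -83)*399)*(N(-824, -1080) + 765279) = (4369774 + (25/6)*399)*((220 + (-1080)²) + 765279) = (4369774 + 3325/2)*((220 + 1166400) + 765279) = 8742873*(1166620 + 765279)/2 = (8742873/2)*1931899 = 16890347605827/2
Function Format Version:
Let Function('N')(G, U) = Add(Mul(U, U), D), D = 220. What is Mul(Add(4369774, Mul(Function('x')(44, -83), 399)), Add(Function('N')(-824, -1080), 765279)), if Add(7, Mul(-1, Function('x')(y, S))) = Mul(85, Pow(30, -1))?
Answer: Rational(16890347605827, 2) ≈ 8.4452e+12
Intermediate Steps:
Function('x')(y, S) = Rational(25, 6) (Function('x')(y, S) = Add(7, Mul(-1, Mul(85, Pow(30, -1)))) = Add(7, Mul(-1, Mul(85, Rational(1, 30)))) = Add(7, Mul(-1, Rational(17, 6))) = Add(7, Rational(-17, 6)) = Rational(25, 6))
Function('N')(G, U) = Add(220, Pow(U, 2)) (Function('N')(G, U) = Add(Mul(U, U), 220) = Add(Pow(U, 2), 220) = Add(220, Pow(U, 2)))
Mul(Add(4369774, Mul(Function('x')(44, -83), 399)), Add(Function('N')(-824, -1080), 765279)) = Mul(Add(4369774, Mul(Rational(25, 6), 399)), Add(Add(220, Pow(-1080, 2)), 765279)) = Mul(Add(4369774, Rational(3325, 2)), Add(Add(220, 1166400), 765279)) = Mul(Rational(8742873, 2), Add(1166620, 765279)) = Mul(Rational(8742873, 2), 1931899) = Rational(16890347605827, 2)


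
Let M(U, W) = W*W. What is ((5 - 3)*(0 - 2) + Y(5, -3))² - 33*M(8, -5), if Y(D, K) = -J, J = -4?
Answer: -825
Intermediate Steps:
M(U, W) = W²
Y(D, K) = 4 (Y(D, K) = -1*(-4) = 4)
((5 - 3)*(0 - 2) + Y(5, -3))² - 33*M(8, -5) = ((5 - 3)*(0 - 2) + 4)² - 33*(-5)² = (2*(-2) + 4)² - 33*25 = (-4 + 4)² - 825 = 0² - 825 = 0 - 825 = -825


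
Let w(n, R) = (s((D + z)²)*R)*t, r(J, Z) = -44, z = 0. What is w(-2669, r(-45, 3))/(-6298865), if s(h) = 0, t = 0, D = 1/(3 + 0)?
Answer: 0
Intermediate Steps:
D = ⅓ (D = 1/3 = ⅓ ≈ 0.33333)
w(n, R) = 0 (w(n, R) = (0*R)*0 = 0*0 = 0)
w(-2669, r(-45, 3))/(-6298865) = 0/(-6298865) = 0*(-1/6298865) = 0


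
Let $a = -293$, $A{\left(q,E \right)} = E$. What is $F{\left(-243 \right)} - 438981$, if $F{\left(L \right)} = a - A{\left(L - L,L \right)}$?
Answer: $-439031$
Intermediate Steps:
$F{\left(L \right)} = -293 - L$
$F{\left(-243 \right)} - 438981 = \left(-293 - -243\right) - 438981 = \left(-293 + 243\right) - 438981 = -50 - 438981 = -439031$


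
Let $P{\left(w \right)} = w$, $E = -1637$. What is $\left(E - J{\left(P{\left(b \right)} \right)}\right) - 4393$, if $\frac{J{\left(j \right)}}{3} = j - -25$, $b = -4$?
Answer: $-6093$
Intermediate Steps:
$J{\left(j \right)} = 75 + 3 j$ ($J{\left(j \right)} = 3 \left(j - -25\right) = 3 \left(j + 25\right) = 3 \left(25 + j\right) = 75 + 3 j$)
$\left(E - J{\left(P{\left(b \right)} \right)}\right) - 4393 = \left(-1637 - \left(75 + 3 \left(-4\right)\right)\right) - 4393 = \left(-1637 - \left(75 - 12\right)\right) - 4393 = \left(-1637 - 63\right) - 4393 = -1700 - 4393 = -6093$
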